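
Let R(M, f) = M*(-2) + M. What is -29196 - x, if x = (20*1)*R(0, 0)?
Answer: -29196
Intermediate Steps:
R(M, f) = -M (R(M, f) = -2*M + M = -M)
x = 0 (x = (20*1)*(-1*0) = 20*0 = 0)
-29196 - x = -29196 - 1*0 = -29196 + 0 = -29196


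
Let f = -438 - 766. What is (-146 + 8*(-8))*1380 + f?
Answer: -291004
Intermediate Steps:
f = -1204
(-146 + 8*(-8))*1380 + f = (-146 + 8*(-8))*1380 - 1204 = (-146 - 64)*1380 - 1204 = -210*1380 - 1204 = -289800 - 1204 = -291004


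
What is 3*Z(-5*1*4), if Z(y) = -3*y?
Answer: 180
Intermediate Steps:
3*Z(-5*1*4) = 3*(-3*(-5*1)*4) = 3*(-(-15)*4) = 3*(-3*(-20)) = 3*60 = 180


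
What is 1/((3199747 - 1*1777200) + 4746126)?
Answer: 1/6168673 ≈ 1.6211e-7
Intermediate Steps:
1/((3199747 - 1*1777200) + 4746126) = 1/((3199747 - 1777200) + 4746126) = 1/(1422547 + 4746126) = 1/6168673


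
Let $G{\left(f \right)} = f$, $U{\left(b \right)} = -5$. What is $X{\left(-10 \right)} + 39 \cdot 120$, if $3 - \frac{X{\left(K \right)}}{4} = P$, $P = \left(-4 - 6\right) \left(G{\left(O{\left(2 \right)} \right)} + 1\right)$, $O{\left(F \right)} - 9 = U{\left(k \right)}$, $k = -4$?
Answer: $4892$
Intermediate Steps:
$O{\left(F \right)} = 4$ ($O{\left(F \right)} = 9 - 5 = 4$)
$P = -50$ ($P = \left(-4 - 6\right) \left(4 + 1\right) = \left(-10\right) 5 = -50$)
$X{\left(K \right)} = 212$ ($X{\left(K \right)} = 12 - -200 = 12 + 200 = 212$)
$X{\left(-10 \right)} + 39 \cdot 120 = 212 + 39 \cdot 120 = 212 + 4680 = 4892$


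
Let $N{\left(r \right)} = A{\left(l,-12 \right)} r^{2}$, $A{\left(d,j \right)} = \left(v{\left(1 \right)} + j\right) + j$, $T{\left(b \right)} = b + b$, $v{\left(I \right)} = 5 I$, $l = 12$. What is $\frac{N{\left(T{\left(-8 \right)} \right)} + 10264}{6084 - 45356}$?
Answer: $- \frac{675}{4909} \approx -0.1375$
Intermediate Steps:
$T{\left(b \right)} = 2 b$
$A{\left(d,j \right)} = 5 + 2 j$ ($A{\left(d,j \right)} = \left(5 \cdot 1 + j\right) + j = \left(5 + j\right) + j = 5 + 2 j$)
$N{\left(r \right)} = - 19 r^{2}$ ($N{\left(r \right)} = \left(5 + 2 \left(-12\right)\right) r^{2} = \left(5 - 24\right) r^{2} = - 19 r^{2}$)
$\frac{N{\left(T{\left(-8 \right)} \right)} + 10264}{6084 - 45356} = \frac{- 19 \left(2 \left(-8\right)\right)^{2} + 10264}{6084 - 45356} = \frac{- 19 \left(-16\right)^{2} + 10264}{-39272} = \left(\left(-19\right) 256 + 10264\right) \left(- \frac{1}{39272}\right) = \left(-4864 + 10264\right) \left(- \frac{1}{39272}\right) = 5400 \left(- \frac{1}{39272}\right) = - \frac{675}{4909}$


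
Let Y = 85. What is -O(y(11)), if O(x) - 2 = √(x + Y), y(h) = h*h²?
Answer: -2 - 2*√354 ≈ -39.630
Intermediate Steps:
y(h) = h³
O(x) = 2 + √(85 + x) (O(x) = 2 + √(x + 85) = 2 + √(85 + x))
-O(y(11)) = -(2 + √(85 + 11³)) = -(2 + √(85 + 1331)) = -(2 + √1416) = -(2 + 2*√354) = -2 - 2*√354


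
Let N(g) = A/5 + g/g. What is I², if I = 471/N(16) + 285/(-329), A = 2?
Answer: 12188160000/108241 ≈ 1.1260e+5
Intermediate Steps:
N(g) = 7/5 (N(g) = 2/5 + g/g = 2*(⅕) + 1 = ⅖ + 1 = 7/5)
I = 110400/329 (I = 471/(7/5) + 285/(-329) = 471*(5/7) + 285*(-1/329) = 2355/7 - 285/329 = 110400/329 ≈ 335.56)
I² = (110400/329)² = 12188160000/108241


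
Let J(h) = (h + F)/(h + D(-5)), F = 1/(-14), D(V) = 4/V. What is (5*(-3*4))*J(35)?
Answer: -8150/133 ≈ -61.278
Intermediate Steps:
F = -1/14 ≈ -0.071429
J(h) = (-1/14 + h)/(-4/5 + h) (J(h) = (h - 1/14)/(h + 4/(-5)) = (-1/14 + h)/(h + 4*(-1/5)) = (-1/14 + h)/(h - 4/5) = (-1/14 + h)/(-4/5 + h))
(5*(-3*4))*J(35) = (5*(-3*4))*(5*(-1 + 14*35)/(14*(-4 + 5*35))) = (5*(-12))*(5*(-1 + 490)/(14*(-4 + 175))) = -150*489/(7*171) = -60*815/798 = -8150/133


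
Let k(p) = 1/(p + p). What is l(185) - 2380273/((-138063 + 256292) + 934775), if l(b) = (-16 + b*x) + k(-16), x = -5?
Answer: -7946319547/8424032 ≈ -943.29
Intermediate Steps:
k(p) = 1/(2*p)
l(b) = -513/32 - 5*b (l(b) = (-16 + b*(-5)) + (1/2)/(-16) = (-16 - 5*b) + (1/2)*(-1/16) = (-16 - 5*b) - 1/32 = -513/32 - 5*b)
l(185) - 2380273/((-138063 + 256292) + 934775) = (-513/32 - 5*185) - 2380273/((-138063 + 256292) + 934775) = (-513/32 - 925) - 2380273/(118229 + 934775) = -30113/32 - 2380273/1053004 = -7946319547/8424032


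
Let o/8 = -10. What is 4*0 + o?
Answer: -80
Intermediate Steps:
o = -80 (o = 8*(-10) = -80)
4*0 + o = 4*0 - 80 = 0 - 80 = -80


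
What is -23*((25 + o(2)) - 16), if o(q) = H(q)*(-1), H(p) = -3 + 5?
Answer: -161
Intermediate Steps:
H(p) = 2
o(q) = -2 (o(q) = 2*(-1) = -2)
-23*((25 + o(2)) - 16) = -23*((25 - 2) - 16) = -23*(23 - 16) = -23*7 = -161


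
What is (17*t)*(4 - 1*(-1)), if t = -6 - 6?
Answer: -1020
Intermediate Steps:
t = -12
(17*t)*(4 - 1*(-1)) = (17*(-12))*(4 - 1*(-1)) = -204*(4 + 1) = -204*5 = -1020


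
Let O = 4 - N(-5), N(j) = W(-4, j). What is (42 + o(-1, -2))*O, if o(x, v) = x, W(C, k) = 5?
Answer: -41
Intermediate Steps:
N(j) = 5
O = -1 (O = 4 - 1*5 = 4 - 5 = -1)
(42 + o(-1, -2))*O = (42 - 1)*(-1) = 41*(-1) = -41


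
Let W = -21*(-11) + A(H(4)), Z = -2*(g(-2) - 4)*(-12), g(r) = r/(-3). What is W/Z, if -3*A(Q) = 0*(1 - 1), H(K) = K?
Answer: -231/80 ≈ -2.8875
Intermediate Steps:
g(r) = -r/3 (g(r) = r*(-1/3) = -r/3)
A(Q) = 0 (A(Q) = -0*(1 - 1) = -0*0 = -1/3*0 = 0)
Z = -80 (Z = -2*(-1/3*(-2) - 4)*(-12) = -2*(2/3 - 4)*(-12) = -2*(-10/3)*(-12) = (20/3)*(-12) = -80)
W = 231 (W = -21*(-11) + 0 = 231 + 0 = 231)
W/Z = 231/(-80) = 231*(-1/80) = -231/80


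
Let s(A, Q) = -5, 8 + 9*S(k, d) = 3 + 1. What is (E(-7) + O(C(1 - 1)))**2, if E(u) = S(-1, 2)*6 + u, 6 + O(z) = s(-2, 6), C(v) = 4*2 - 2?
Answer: 3844/9 ≈ 427.11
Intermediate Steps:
S(k, d) = -4/9 (S(k, d) = -8/9 + (3 + 1)/9 = -8/9 + (1/9)*4 = -8/9 + 4/9 = -4/9)
C(v) = 6 (C(v) = 8 - 2 = 6)
O(z) = -11 (O(z) = -6 - 5 = -11)
E(u) = -8/3 + u (E(u) = -4/9*6 + u = -8/3 + u)
(E(-7) + O(C(1 - 1)))**2 = ((-8/3 - 7) - 11)**2 = (-29/3 - 11)**2 = (-62/3)**2 = 3844/9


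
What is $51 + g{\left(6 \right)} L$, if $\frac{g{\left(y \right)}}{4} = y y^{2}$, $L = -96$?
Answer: $-82893$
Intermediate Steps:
$g{\left(y \right)} = 4 y^{3}$ ($g{\left(y \right)} = 4 y y^{2} = 4 y^{3}$)
$51 + g{\left(6 \right)} L = 51 + 4 \cdot 6^{3} \left(-96\right) = 51 + 4 \cdot 216 \left(-96\right) = 51 + 864 \left(-96\right) = 51 - 82944 = -82893$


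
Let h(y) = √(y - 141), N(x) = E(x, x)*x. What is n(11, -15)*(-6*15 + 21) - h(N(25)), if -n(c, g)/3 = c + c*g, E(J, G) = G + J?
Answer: -31878 - √1109 ≈ -31911.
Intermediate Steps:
N(x) = 2*x² (N(x) = (x + x)*x = (2*x)*x = 2*x²)
h(y) = √(-141 + y)
n(c, g) = -3*c - 3*c*g (n(c, g) = -3*(c + c*g) = -3*c - 3*c*g)
n(11, -15)*(-6*15 + 21) - h(N(25)) = (-3*11*(1 - 15))*(-6*15 + 21) - √(-141 + 2*25²) = (-3*11*(-14))*(-90 + 21) - √(-141 + 2*625) = 462*(-69) - √(-141 + 1250) = -31878 - √1109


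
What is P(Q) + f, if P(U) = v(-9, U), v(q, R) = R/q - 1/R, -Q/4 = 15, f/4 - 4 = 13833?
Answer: 3321281/60 ≈ 55355.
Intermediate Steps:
f = 55348 (f = 16 + 4*13833 = 16 + 55332 = 55348)
Q = -60 (Q = -4*15 = -60)
v(q, R) = -1/R + R/q
P(U) = -1/U - U/9 (P(U) = -1/U + U/(-9) = -1/U + U*(-⅑) = -1/U - U/9)
P(Q) + f = (-1/(-60) - ⅑*(-60)) + 55348 = (-1*(-1/60) + 20/3) + 55348 = (1/60 + 20/3) + 55348 = 401/60 + 55348 = 3321281/60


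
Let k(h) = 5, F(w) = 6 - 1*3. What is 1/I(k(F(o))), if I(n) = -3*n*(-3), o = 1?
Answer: 1/45 ≈ 0.022222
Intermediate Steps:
F(w) = 3 (F(w) = 6 - 3 = 3)
I(n) = 9*n
1/I(k(F(o))) = 1/(9*5) = 1/45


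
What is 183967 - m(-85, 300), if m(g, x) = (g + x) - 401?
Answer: 184153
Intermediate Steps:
m(g, x) = -401 + g + x
183967 - m(-85, 300) = 183967 - (-401 - 85 + 300) = 183967 - 1*(-186) = 183967 + 186 = 184153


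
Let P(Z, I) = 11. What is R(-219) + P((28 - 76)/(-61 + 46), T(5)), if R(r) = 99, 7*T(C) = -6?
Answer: 110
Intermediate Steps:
T(C) = -6/7 (T(C) = (1/7)*(-6) = -6/7)
R(-219) + P((28 - 76)/(-61 + 46), T(5)) = 99 + 11 = 110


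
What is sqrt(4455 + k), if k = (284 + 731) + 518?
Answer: 2*sqrt(1497) ≈ 77.382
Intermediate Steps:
k = 1533 (k = 1015 + 518 = 1533)
sqrt(4455 + k) = sqrt(4455 + 1533) = sqrt(5988) = 2*sqrt(1497)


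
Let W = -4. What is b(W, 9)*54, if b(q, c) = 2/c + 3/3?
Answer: 66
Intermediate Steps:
b(q, c) = 1 + 2/c (b(q, c) = 2/c + 3*(⅓) = 2/c + 1 = 1 + 2/c)
b(W, 9)*54 = ((2 + 9)/9)*54 = ((⅑)*11)*54 = (11/9)*54 = 66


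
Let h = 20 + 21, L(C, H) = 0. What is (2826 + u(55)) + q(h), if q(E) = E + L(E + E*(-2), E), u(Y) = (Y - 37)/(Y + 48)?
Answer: 295319/103 ≈ 2867.2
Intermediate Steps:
u(Y) = (-37 + Y)/(48 + Y)
h = 41
q(E) = E (q(E) = E + 0 = E)
(2826 + u(55)) + q(h) = (2826 + (-37 + 55)/(48 + 55)) + 41 = (2826 + 18/103) + 41 = 291096/103 + 41 = 295319/103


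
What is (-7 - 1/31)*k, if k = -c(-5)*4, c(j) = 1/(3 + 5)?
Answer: 109/31 ≈ 3.5161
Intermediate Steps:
c(j) = ⅛ (c(j) = 1/8 = ⅛)
k = -½ (k = -1*⅛*4 = -⅛*4 = -½ ≈ -0.50000)
(-7 - 1/31)*k = (-7 - 1/31)*(-½) = -218/31*(-½) = 109/31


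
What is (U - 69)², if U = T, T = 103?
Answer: 1156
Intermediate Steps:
U = 103
(U - 69)² = (103 - 69)² = 34² = 1156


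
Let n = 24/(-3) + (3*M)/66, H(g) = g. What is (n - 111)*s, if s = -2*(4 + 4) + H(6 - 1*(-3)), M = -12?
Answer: 9205/11 ≈ 836.82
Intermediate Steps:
n = -94/11 (n = 24/(-3) + (3*(-12))/66 = 24*(-1/3) - 36*1/66 = -8 - 6/11 = -94/11 ≈ -8.5455)
s = -7 (s = -2*(4 + 4) + (6 - 1*(-3)) = -2*8 + (6 + 3) = -16 + 9 = -7)
(n - 111)*s = (-94/11 - 111)*(-7) = -1315/11*(-7) = 9205/11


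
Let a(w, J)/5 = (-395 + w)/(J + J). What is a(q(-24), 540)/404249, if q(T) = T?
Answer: -419/87317784 ≈ -4.7986e-6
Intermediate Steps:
a(w, J) = 5*(-395 + w)/(2*J) (a(w, J) = 5*((-395 + w)/(J + J)) = 5*((-395 + w)/((2*J))) = 5*((-395 + w)*(1/(2*J))) = 5*((-395 + w)/(2*J)) = 5*(-395 + w)/(2*J))
a(q(-24), 540)/404249 = ((5/2)*(-395 - 24)/540)/404249 = ((5/2)*(1/540)*(-419))*(1/404249) = -419/216*1/404249 = -419/87317784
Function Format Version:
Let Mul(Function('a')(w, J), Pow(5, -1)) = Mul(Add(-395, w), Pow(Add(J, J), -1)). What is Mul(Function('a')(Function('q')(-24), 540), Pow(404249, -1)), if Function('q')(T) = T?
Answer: Rational(-419, 87317784) ≈ -4.7986e-6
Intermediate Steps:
Function('a')(w, J) = Mul(Rational(5, 2), Pow(J, -1), Add(-395, w)) (Function('a')(w, J) = Mul(5, Mul(Add(-395, w), Pow(Add(J, J), -1))) = Mul(5, Mul(Add(-395, w), Pow(Mul(2, J), -1))) = Mul(5, Mul(Add(-395, w), Mul(Rational(1, 2), Pow(J, -1)))) = Mul(5, Mul(Rational(1, 2), Pow(J, -1), Add(-395, w))) = Mul(Rational(5, 2), Pow(J, -1), Add(-395, w)))
Mul(Function('a')(Function('q')(-24), 540), Pow(404249, -1)) = Mul(Mul(Rational(5, 2), Pow(540, -1), Add(-395, -24)), Pow(404249, -1)) = Mul(Mul(Rational(5, 2), Rational(1, 540), -419), Rational(1, 404249)) = Mul(Rational(-419, 216), Rational(1, 404249)) = Rational(-419, 87317784)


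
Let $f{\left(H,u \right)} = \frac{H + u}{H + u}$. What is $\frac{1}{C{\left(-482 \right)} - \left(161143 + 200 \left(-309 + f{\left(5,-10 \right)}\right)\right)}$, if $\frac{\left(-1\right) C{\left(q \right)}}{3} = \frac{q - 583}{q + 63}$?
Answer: $- \frac{419}{41711712} \approx -1.0045 \cdot 10^{-5}$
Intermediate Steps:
$f{\left(H,u \right)} = 1$
$C{\left(q \right)} = - \frac{3 \left(-583 + q\right)}{63 + q}$ ($C{\left(q \right)} = - 3 \frac{q - 583}{q + 63} = - 3 \frac{-583 + q}{63 + q} = - \frac{3 \left(-583 + q\right)}{63 + q}$)
$\frac{1}{C{\left(-482 \right)} - \left(161143 + 200 \left(-309 + f{\left(5,-10 \right)}\right)\right)} = \frac{1}{\frac{3 \left(583 - -482\right)}{63 - 482} - \left(161143 + 200 \left(-309 + 1\right)\right)} = \frac{1}{\frac{3 \left(583 + 482\right)}{-419} - \left(161143 + 200 \left(-308\right)\right)} = \frac{1}{3 \left(- \frac{1}{419}\right) 1065 - 99543} = \frac{1}{- \frac{3195}{419} + \left(-161143 + 61600\right)} = \frac{1}{- \frac{3195}{419} - 99543} = \frac{1}{- \frac{41711712}{419}} = - \frac{419}{41711712}$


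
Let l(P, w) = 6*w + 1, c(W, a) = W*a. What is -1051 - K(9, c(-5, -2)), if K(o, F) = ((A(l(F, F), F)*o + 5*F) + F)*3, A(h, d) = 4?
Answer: -1339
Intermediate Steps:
l(P, w) = 1 + 6*w
K(o, F) = 12*o + 18*F (K(o, F) = ((4*o + 5*F) + F)*3 = (4*o + 6*F)*3 = 12*o + 18*F)
-1051 - K(9, c(-5, -2)) = -1051 - (12*9 + 18*(-5*(-2))) = -1051 - (108 + 18*10) = -1051 - (108 + 180) = -1051 - 1*288 = -1051 - 288 = -1339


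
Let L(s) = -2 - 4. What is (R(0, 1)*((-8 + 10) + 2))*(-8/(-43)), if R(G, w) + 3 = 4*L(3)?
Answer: -864/43 ≈ -20.093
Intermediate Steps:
L(s) = -6
R(G, w) = -27 (R(G, w) = -3 + 4*(-6) = -3 - 24 = -27)
(R(0, 1)*((-8 + 10) + 2))*(-8/(-43)) = (-27*((-8 + 10) + 2))*(-8/(-43)) = (-27*(2 + 2))*(-8*(-1/43)) = -27*4*(8/43) = -108*8/43 = -864/43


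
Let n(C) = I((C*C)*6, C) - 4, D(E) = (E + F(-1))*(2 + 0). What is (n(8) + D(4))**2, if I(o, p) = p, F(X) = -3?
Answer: 36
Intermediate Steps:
D(E) = -6 + 2*E (D(E) = (E - 3)*(2 + 0) = (-3 + E)*2 = -6 + 2*E)
n(C) = -4 + C (n(C) = C - 4 = -4 + C)
(n(8) + D(4))**2 = ((-4 + 8) + (-6 + 2*4))**2 = (4 + (-6 + 8))**2 = (4 + 2)**2 = 6**2 = 36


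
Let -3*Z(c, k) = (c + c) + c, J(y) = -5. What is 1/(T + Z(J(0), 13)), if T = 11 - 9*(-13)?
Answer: 1/133 ≈ 0.0075188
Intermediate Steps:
T = 128 (T = 11 + 117 = 128)
Z(c, k) = -c (Z(c, k) = -((c + c) + c)/3 = -(2*c + c)/3 = -c)
1/(T + Z(J(0), 13)) = 1/(128 - 1*(-5)) = 1/(128 + 5) = 1/133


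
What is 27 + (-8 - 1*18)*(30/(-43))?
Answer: 1941/43 ≈ 45.140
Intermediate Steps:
27 + (-8 - 1*18)*(30/(-43)) = 27 + (-8 - 18)*(30*(-1/43)) = 27 - 26*(-30/43) = 27 + 780/43 = 1941/43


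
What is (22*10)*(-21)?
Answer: -4620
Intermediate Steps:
(22*10)*(-21) = 220*(-21) = -4620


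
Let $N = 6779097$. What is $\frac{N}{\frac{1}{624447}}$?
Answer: $4233186784359$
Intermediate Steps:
$\frac{N}{\frac{1}{624447}} = \frac{6779097}{\frac{1}{624447}} = 6779097 \frac{1}{\frac{1}{624447}} = 6779097 \cdot 624447 = 4233186784359$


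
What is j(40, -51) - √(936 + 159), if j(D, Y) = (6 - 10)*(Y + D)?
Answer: 44 - √1095 ≈ 10.909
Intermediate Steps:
j(D, Y) = -4*D - 4*Y (j(D, Y) = -4*(D + Y) = -4*D - 4*Y)
j(40, -51) - √(936 + 159) = (-4*40 - 4*(-51)) - √(936 + 159) = (-160 + 204) - √1095 = 44 - √1095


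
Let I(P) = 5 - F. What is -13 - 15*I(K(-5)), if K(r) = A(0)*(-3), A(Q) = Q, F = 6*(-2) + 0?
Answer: -268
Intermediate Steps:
F = -12 (F = -12 + 0 = -12)
K(r) = 0 (K(r) = 0*(-3) = 0)
I(P) = 17 (I(P) = 5 - 1*(-12) = 5 + 12 = 17)
-13 - 15*I(K(-5)) = -13 - 15*17 = -13 - 255 = -268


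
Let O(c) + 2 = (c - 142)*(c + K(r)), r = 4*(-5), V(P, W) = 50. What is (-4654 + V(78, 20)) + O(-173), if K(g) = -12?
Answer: 53669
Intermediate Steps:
r = -20
O(c) = -2 + (-142 + c)*(-12 + c) (O(c) = -2 + (c - 142)*(c - 12) = -2 + (-142 + c)*(-12 + c))
(-4654 + V(78, 20)) + O(-173) = (-4654 + 50) + (1702 + (-173)**2 - 154*(-173)) = -4604 + (1702 + 29929 + 26642) = -4604 + 58273 = 53669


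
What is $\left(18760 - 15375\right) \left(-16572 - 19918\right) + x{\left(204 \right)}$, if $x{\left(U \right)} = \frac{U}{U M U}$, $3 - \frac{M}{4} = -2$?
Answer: $- \frac{503956091999}{4080} \approx -1.2352 \cdot 10^{8}$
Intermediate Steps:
$M = 20$ ($M = 12 - -8 = 12 + 8 = 20$)
$x{\left(U \right)} = \frac{1}{20 U}$ ($x{\left(U \right)} = \frac{U}{U 20 U} = \frac{U}{20 U U} = \frac{U}{20 U^{2}} = U \frac{1}{20 U^{2}} = \frac{1}{20 U}$)
$\left(18760 - 15375\right) \left(-16572 - 19918\right) + x{\left(204 \right)} = \left(18760 - 15375\right) \left(-16572 - 19918\right) + \frac{1}{20 \cdot 204} = 3385 \left(-36490\right) + \frac{1}{20} \cdot \frac{1}{204} = -123518650 + \frac{1}{4080} = - \frac{503956091999}{4080}$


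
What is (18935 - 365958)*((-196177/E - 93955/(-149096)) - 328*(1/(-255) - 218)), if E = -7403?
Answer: -6986747948910208948057/281458210440 ≈ -2.4823e+10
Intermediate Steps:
(18935 - 365958)*((-196177/E - 93955/(-149096)) - 328*(1/(-255) - 218)) = (18935 - 365958)*((-196177/(-7403) - 93955/(-149096)) - 328*(1/(-255) - 218)) = -347023*((-196177*(-1/7403) - 93955*(-1/149096)) - 328*(-1/255 - 218)) = -347023*((196177/7403 + 93955/149096) - 328*(-55591/255)) = -347023*(29944754857/1103757688 + 18233848/255) = -347023*20133385824311959/281458210440 = -6986747948910208948057/281458210440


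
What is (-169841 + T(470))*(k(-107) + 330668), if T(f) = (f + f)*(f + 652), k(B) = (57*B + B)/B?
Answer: 292639263114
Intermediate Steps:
k(B) = 58 (k(B) = (58*B)/B = 58)
T(f) = 2*f*(652 + f) (T(f) = (2*f)*(652 + f) = 2*f*(652 + f))
(-169841 + T(470))*(k(-107) + 330668) = (-169841 + 2*470*(652 + 470))*(58 + 330668) = (-169841 + 2*470*1122)*330726 = (-169841 + 1054680)*330726 = 884839*330726 = 292639263114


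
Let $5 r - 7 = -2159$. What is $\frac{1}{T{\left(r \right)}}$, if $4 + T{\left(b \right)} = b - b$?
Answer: $- \frac{1}{4} \approx -0.25$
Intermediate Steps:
$r = - \frac{2152}{5}$ ($r = \frac{7}{5} + \frac{1}{5} \left(-2159\right) = \frac{7}{5} - \frac{2159}{5} = - \frac{2152}{5} \approx -430.4$)
$T{\left(b \right)} = -4$ ($T{\left(b \right)} = -4 + \left(b - b\right) = -4 + 0 = -4$)
$\frac{1}{T{\left(r \right)}} = \frac{1}{-4} = - \frac{1}{4}$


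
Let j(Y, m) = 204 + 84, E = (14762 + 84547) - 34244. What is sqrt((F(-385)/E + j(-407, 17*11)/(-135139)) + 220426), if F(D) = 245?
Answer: sqrt(82318282315742688303)/19324877 ≈ 469.50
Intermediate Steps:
E = 65065 (E = 99309 - 34244 = 65065)
j(Y, m) = 288
sqrt((F(-385)/E + j(-407, 17*11)/(-135139)) + 220426) = sqrt((245/65065 + 288/(-135139)) + 220426) = sqrt((245*(1/65065) + 288*(-1/135139)) + 220426) = sqrt((7/1859 - 288/135139) + 220426) = sqrt(410581/251223401 + 220426) = sqrt(55376169799407/251223401) = sqrt(82318282315742688303)/19324877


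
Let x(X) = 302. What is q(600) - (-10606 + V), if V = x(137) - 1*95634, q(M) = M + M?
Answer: 107138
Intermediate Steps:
q(M) = 2*M
V = -95332 (V = 302 - 1*95634 = 302 - 95634 = -95332)
q(600) - (-10606 + V) = 2*600 - (-10606 - 95332) = 1200 - 1*(-105938) = 1200 + 105938 = 107138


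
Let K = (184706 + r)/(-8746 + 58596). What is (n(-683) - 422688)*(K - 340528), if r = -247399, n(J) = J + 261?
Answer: 718245450972323/4985 ≈ 1.4408e+11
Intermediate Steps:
n(J) = 261 + J
K = -62693/49850 (K = (184706 - 247399)/(-8746 + 58596) = -62693/49850 ≈ -1.2576)
(n(-683) - 422688)*(K - 340528) = ((261 - 683) - 422688)*(-62693/49850 - 340528) = (-422 - 422688)*(-16975383493/49850) = -423110*(-16975383493/49850) = 718245450972323/4985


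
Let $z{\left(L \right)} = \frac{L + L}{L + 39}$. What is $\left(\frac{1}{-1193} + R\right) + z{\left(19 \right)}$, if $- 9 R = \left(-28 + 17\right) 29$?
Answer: $\frac{11240185}{311373} \approx 36.099$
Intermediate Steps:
$z{\left(L \right)} = \frac{2 L}{39 + L}$
$R = \frac{319}{9}$ ($R = - \frac{\left(-28 + 17\right) 29}{9} = - \frac{\left(-11\right) 29}{9} = \left(- \frac{1}{9}\right) \left(-319\right) = \frac{319}{9} \approx 35.444$)
$\left(\frac{1}{-1193} + R\right) + z{\left(19 \right)} = \left(\frac{1}{-1193} + \frac{319}{9}\right) + 2 \cdot 19 \frac{1}{39 + 19} = \left(- \frac{1}{1193} + \frac{319}{9}\right) + 2 \cdot 19 \cdot \frac{1}{58} = \frac{380558}{10737} + 2 \cdot 19 \cdot \frac{1}{58} = \frac{380558}{10737} + \frac{19}{29} = \frac{11240185}{311373}$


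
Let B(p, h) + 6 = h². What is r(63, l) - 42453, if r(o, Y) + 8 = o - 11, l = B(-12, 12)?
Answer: -42409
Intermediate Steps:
B(p, h) = -6 + h²
l = 138 (l = -6 + 12² = -6 + 144 = 138)
r(o, Y) = -19 + o (r(o, Y) = -8 + (o - 11) = -8 + (-11 + o) = -19 + o)
r(63, l) - 42453 = (-19 + 63) - 42453 = 44 - 42453 = -42409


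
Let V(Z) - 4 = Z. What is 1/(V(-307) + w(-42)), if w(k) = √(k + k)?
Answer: -101/30631 - 2*I*√21/91893 ≈ -0.0032973 - 9.9737e-5*I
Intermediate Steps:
w(k) = √2*√k (w(k) = √(2*k) = √2*√k)
V(Z) = 4 + Z
1/(V(-307) + w(-42)) = 1/((4 - 307) + √2*√(-42)) = 1/(-303 + √2*(I*√42)) = 1/(-303 + 2*I*√21)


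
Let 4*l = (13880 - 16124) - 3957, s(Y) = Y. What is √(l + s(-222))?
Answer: I*√7089/2 ≈ 42.098*I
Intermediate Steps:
l = -6201/4 (l = ((13880 - 16124) - 3957)/4 = (-2244 - 3957)/4 = (¼)*(-6201) = -6201/4 ≈ -1550.3)
√(l + s(-222)) = √(-6201/4 - 222) = √(-7089/4) = I*√7089/2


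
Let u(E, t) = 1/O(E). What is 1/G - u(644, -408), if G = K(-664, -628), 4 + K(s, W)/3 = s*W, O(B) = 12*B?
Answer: -103603/805620816 ≈ -0.00012860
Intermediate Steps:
K(s, W) = -12 + 3*W*s (K(s, W) = -12 + 3*(s*W) = -12 + 3*(W*s) = -12 + 3*W*s)
u(E, t) = 1/(12*E)
G = 1250964 (G = -12 + 3*(-628)*(-664) = -12 + 1250976 = 1250964)
1/G - u(644, -408) = 1/1250964 - 1/(12*644) = 1/1250964 - 1*1/7728 = 1/1250964 - 1/7728 = -103603/805620816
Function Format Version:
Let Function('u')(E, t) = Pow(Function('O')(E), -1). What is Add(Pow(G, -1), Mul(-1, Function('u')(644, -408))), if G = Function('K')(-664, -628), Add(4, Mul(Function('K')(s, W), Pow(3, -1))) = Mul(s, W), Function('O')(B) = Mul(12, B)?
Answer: Rational(-103603, 805620816) ≈ -0.00012860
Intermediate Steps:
Function('K')(s, W) = Add(-12, Mul(3, W, s)) (Function('K')(s, W) = Add(-12, Mul(3, Mul(s, W))) = Add(-12, Mul(3, Mul(W, s))) = Add(-12, Mul(3, W, s)))
Function('u')(E, t) = Mul(Rational(1, 12), Pow(E, -1)) (Function('u')(E, t) = Pow(Mul(12, E), -1) = Mul(Rational(1, 12), Pow(E, -1)))
G = 1250964 (G = Add(-12, Mul(3, -628, -664)) = Add(-12, 1250976) = 1250964)
Add(Pow(G, -1), Mul(-1, Function('u')(644, -408))) = Add(Pow(1250964, -1), Mul(-1, Mul(Rational(1, 12), Pow(644, -1)))) = Add(Rational(1, 1250964), Mul(-1, Mul(Rational(1, 12), Rational(1, 644)))) = Add(Rational(1, 1250964), Mul(-1, Rational(1, 7728))) = Add(Rational(1, 1250964), Rational(-1, 7728)) = Rational(-103603, 805620816)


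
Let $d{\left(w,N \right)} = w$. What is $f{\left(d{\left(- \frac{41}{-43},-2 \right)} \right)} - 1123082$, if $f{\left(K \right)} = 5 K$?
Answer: $- \frac{48292321}{43} \approx -1.1231 \cdot 10^{6}$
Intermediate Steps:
$f{\left(d{\left(- \frac{41}{-43},-2 \right)} \right)} - 1123082 = 5 \left(- \frac{41}{-43}\right) - 1123082 = 5 \left(\left(-41\right) \left(- \frac{1}{43}\right)\right) - 1123082 = 5 \cdot \frac{41}{43} - 1123082 = \frac{205}{43} - 1123082 = - \frac{48292321}{43}$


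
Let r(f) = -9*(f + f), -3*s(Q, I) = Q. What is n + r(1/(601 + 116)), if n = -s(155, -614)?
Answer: 37027/717 ≈ 51.642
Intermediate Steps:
s(Q, I) = -Q/3
r(f) = -18*f
n = 155/3 (n = -(-1)*155/3 = -1*(-155/3) = 155/3 ≈ 51.667)
n + r(1/(601 + 116)) = 155/3 - 18/(601 + 116) = 155/3 - 18/717 = 155/3 - 18*1/717 = 155/3 - 6/239 = 37027/717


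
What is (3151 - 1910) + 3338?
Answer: 4579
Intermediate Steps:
(3151 - 1910) + 3338 = 1241 + 3338 = 4579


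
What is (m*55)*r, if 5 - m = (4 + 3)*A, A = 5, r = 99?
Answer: -163350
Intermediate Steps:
m = -30 (m = 5 - (4 + 3)*5 = 5 - 7*5 = 5 - 1*35 = 5 - 35 = -30)
(m*55)*r = -30*55*99 = -1650*99 = -163350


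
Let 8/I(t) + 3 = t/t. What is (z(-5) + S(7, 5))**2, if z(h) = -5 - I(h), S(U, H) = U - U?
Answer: 1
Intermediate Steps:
S(U, H) = 0
I(t) = -4 (I(t) = 8/(-3 + t/t) = 8/(-3 + 1) = 8/(-2) = 8*(-1/2) = -4)
z(h) = -1 (z(h) = -5 - 1*(-4) = -5 + 4 = -1)
(z(-5) + S(7, 5))**2 = (-1 + 0)**2 = (-1)**2 = 1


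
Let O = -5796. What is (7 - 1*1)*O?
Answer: -34776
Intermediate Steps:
(7 - 1*1)*O = (7 - 1*1)*(-5796) = (7 - 1)*(-5796) = 6*(-5796) = -34776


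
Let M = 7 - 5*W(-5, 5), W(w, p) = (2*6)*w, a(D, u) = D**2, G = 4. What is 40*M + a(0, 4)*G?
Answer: 12280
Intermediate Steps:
W(w, p) = 12*w
M = 307 (M = 7 - 60*(-5) = 7 - 5*(-60) = 7 + 300 = 307)
40*M + a(0, 4)*G = 40*307 + 0**2*4 = 12280 + 0*4 = 12280 + 0 = 12280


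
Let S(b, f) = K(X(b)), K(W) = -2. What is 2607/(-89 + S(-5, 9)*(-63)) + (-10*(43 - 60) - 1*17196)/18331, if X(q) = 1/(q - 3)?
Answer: 47158955/678247 ≈ 69.531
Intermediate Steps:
X(q) = 1/(-3 + q)
S(b, f) = -2
2607/(-89 + S(-5, 9)*(-63)) + (-10*(43 - 60) - 1*17196)/18331 = 2607/(-89 - 2*(-63)) + (-10*(43 - 60) - 1*17196)/18331 = 2607/(-89 + 126) + (-10*(-17) - 17196)*(1/18331) = 2607/37 + (170 - 17196)*(1/18331) = 2607*(1/37) - 17026*1/18331 = 2607/37 - 17026/18331 = 47158955/678247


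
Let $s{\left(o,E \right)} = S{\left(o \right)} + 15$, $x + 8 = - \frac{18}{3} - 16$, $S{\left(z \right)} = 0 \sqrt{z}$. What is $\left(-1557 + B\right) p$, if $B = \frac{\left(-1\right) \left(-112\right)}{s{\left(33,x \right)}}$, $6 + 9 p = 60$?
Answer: $- \frac{46486}{5} \approx -9297.2$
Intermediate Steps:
$p = 6$ ($p = - \frac{2}{3} + \frac{1}{9} \cdot 60 = - \frac{2}{3} + \frac{20}{3} = 6$)
$S{\left(z \right)} = 0$
$x = -30$ ($x = -8 - \left(16 + \frac{18}{3}\right) = -8 - 22 = -30$)
$s{\left(o,E \right)} = 15$ ($s{\left(o,E \right)} = 0 + 15 = 15$)
$B = \frac{112}{15}$ ($B = \frac{\left(-1\right) \left(-112\right)}{15} = 112 \cdot \frac{1}{15} = \frac{112}{15} \approx 7.4667$)
$\left(-1557 + B\right) p = \left(-1557 + \frac{112}{15}\right) 6 = \left(- \frac{23243}{15}\right) 6 = - \frac{46486}{5}$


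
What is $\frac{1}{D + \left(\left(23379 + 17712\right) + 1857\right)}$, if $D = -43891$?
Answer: $- \frac{1}{943} \approx -0.0010604$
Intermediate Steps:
$\frac{1}{D + \left(\left(23379 + 17712\right) + 1857\right)} = \frac{1}{-43891 + \left(\left(23379 + 17712\right) + 1857\right)} = \frac{1}{-43891 + \left(41091 + 1857\right)} = \frac{1}{-43891 + 42948} = \frac{1}{-943} = - \frac{1}{943}$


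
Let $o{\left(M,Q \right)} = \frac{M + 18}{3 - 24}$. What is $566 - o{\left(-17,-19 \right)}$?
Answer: $\frac{11887}{21} \approx 566.05$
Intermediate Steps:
$o{\left(M,Q \right)} = - \frac{6}{7} - \frac{M}{21}$ ($o{\left(M,Q \right)} = \frac{18 + M}{-21} = \left(18 + M\right) \left(- \frac{1}{21}\right) = - \frac{6}{7} - \frac{M}{21}$)
$566 - o{\left(-17,-19 \right)} = 566 - \left(- \frac{6}{7} - - \frac{17}{21}\right) = 566 - \left(- \frac{6}{7} + \frac{17}{21}\right) = 566 - - \frac{1}{21} = 566 + \frac{1}{21} = \frac{11887}{21}$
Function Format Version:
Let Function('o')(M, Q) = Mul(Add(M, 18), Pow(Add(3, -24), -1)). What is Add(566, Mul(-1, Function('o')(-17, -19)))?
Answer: Rational(11887, 21) ≈ 566.05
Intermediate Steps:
Function('o')(M, Q) = Add(Rational(-6, 7), Mul(Rational(-1, 21), M)) (Function('o')(M, Q) = Mul(Add(18, M), Pow(-21, -1)) = Mul(Add(18, M), Rational(-1, 21)) = Add(Rational(-6, 7), Mul(Rational(-1, 21), M)))
Add(566, Mul(-1, Function('o')(-17, -19))) = Add(566, Mul(-1, Add(Rational(-6, 7), Mul(Rational(-1, 21), -17)))) = Add(566, Mul(-1, Add(Rational(-6, 7), Rational(17, 21)))) = Add(566, Mul(-1, Rational(-1, 21))) = Add(566, Rational(1, 21)) = Rational(11887, 21)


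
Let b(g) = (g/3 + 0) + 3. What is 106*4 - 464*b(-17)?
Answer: 4984/3 ≈ 1661.3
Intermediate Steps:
b(g) = 3 + g/3 (b(g) = (g*(⅓) + 0) + 3 = (g/3 + 0) + 3 = g/3 + 3 = 3 + g/3)
106*4 - 464*b(-17) = 106*4 - 464*(3 + (⅓)*(-17)) = 424 - 464*(3 - 17/3) = 424 - 464*(-8/3) = 424 + 3712/3 = 4984/3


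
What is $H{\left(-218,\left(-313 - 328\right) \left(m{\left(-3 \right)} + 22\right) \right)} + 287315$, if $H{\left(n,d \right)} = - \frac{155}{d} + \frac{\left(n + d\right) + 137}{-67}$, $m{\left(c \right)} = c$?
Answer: $\frac{234596353720}{815993} \approx 2.875 \cdot 10^{5}$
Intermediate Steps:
$H{\left(n,d \right)} = - \frac{137}{67} - \frac{155}{d} - \frac{d}{67} - \frac{n}{67}$ ($H{\left(n,d \right)} = - \frac{155}{d} + \left(\left(d + n\right) + 137\right) \left(- \frac{1}{67}\right) = - \frac{155}{d} + \left(137 + d + n\right) \left(- \frac{1}{67}\right) = - \frac{155}{d} - \left(\frac{137}{67} + \frac{d}{67} + \frac{n}{67}\right) = - \frac{137}{67} - \frac{155}{d} - \frac{d}{67} - \frac{n}{67}$)
$H{\left(-218,\left(-313 - 328\right) \left(m{\left(-3 \right)} + 22\right) \right)} + 287315 = \frac{-10385 - \left(-313 - 328\right) \left(-3 + 22\right) \left(137 + \left(-313 - 328\right) \left(-3 + 22\right) - 218\right)}{67 \left(-313 - 328\right) \left(-3 + 22\right)} + 287315 = \frac{-10385 - \left(-641\right) 19 \left(137 - 12179 - 218\right)}{67 \left(\left(-641\right) 19\right)} + 287315 = \frac{-10385 - - 12179 \left(137 - 12179 - 218\right)}{67 \left(-12179\right)} + 287315 = \frac{1}{67} \left(- \frac{1}{12179}\right) \left(-10385 - \left(-12179\right) \left(-12260\right)\right) + 287315 = \frac{1}{67} \left(- \frac{1}{12179}\right) \left(-10385 - 149314540\right) + 287315 = \frac{1}{67} \left(- \frac{1}{12179}\right) \left(-149324925\right) + 287315 = \frac{149324925}{815993} + 287315 = \frac{234596353720}{815993}$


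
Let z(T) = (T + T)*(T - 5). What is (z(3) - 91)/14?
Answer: -103/14 ≈ -7.3571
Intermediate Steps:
z(T) = 2*T*(-5 + T) (z(T) = (2*T)*(-5 + T) = 2*T*(-5 + T))
(z(3) - 91)/14 = (2*3*(-5 + 3) - 91)/14 = (2*3*(-2) - 91)*(1/14) = (-12 - 91)*(1/14) = -103*1/14 = -103/14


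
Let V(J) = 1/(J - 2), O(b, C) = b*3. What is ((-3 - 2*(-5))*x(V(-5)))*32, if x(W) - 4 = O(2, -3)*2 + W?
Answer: 3552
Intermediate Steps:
O(b, C) = 3*b
V(J) = 1/(-2 + J)
x(W) = 16 + W (x(W) = 4 + ((3*2)*2 + W) = 4 + (6*2 + W) = 4 + (12 + W) = 16 + W)
((-3 - 2*(-5))*x(V(-5)))*32 = ((-3 - 2*(-5))*(16 + 1/(-2 - 5)))*32 = ((-3 + 10)*(16 + 1/(-7)))*32 = (7*(16 - ⅐))*32 = (7*(111/7))*32 = 111*32 = 3552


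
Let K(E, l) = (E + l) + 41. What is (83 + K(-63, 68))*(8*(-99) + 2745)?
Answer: 251937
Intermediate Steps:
K(E, l) = 41 + E + l
(83 + K(-63, 68))*(8*(-99) + 2745) = (83 + (41 - 63 + 68))*(8*(-99) + 2745) = (83 + 46)*(-792 + 2745) = 129*1953 = 251937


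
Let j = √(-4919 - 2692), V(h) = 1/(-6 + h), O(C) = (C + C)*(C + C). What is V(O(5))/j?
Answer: -I*√7611/715434 ≈ -0.00012194*I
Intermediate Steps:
O(C) = 4*C² (O(C) = (2*C)*(2*C) = 4*C²)
j = I*√7611 (j = √(-7611) = I*√7611 ≈ 87.241*I)
V(O(5))/j = 1/((-6 + 4*5²)*((I*√7611))) = (-I*√7611/7611)/(-6 + 4*25) = (-I*√7611/7611)/(-6 + 100) = (-I*√7611/7611)/94 = -I*√7611/715434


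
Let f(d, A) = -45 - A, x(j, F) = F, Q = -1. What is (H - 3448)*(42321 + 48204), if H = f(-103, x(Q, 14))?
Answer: -317471175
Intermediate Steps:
H = -59 (H = -45 - 1*14 = -45 - 14 = -59)
(H - 3448)*(42321 + 48204) = (-59 - 3448)*(42321 + 48204) = -3507*90525 = -317471175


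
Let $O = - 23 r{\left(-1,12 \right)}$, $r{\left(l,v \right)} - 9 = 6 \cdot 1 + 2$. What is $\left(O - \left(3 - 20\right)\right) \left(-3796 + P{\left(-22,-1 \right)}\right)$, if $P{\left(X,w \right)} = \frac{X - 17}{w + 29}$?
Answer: $\frac{19883149}{14} \approx 1.4202 \cdot 10^{6}$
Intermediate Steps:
$r{\left(l,v \right)} = 17$ ($r{\left(l,v \right)} = 9 + \left(6 \cdot 1 + 2\right) = 9 + \left(6 + 2\right) = 9 + 8 = 17$)
$P{\left(X,w \right)} = \frac{-17 + X}{29 + w}$
$O = -391$ ($O = \left(-23\right) 17 = -391$)
$\left(O - \left(3 - 20\right)\right) \left(-3796 + P{\left(-22,-1 \right)}\right) = \left(-391 - \left(3 - 20\right)\right) \left(-3796 + \frac{-17 - 22}{29 - 1}\right) = \left(-391 - -17\right) \left(-3796 + \frac{1}{28} \left(-39\right)\right) = \left(-391 + 17\right) \left(-3796 + \frac{1}{28} \left(-39\right)\right) = - 374 \left(-3796 - \frac{39}{28}\right) = \left(-374\right) \left(- \frac{106327}{28}\right) = \frac{19883149}{14}$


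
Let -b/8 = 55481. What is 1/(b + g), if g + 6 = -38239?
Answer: -1/482093 ≈ -2.0743e-6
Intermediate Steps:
b = -443848 (b = -8*55481 = -443848)
g = -38245 (g = -6 - 38239 = -38245)
1/(b + g) = 1/(-443848 - 38245) = 1/(-482093) = -1/482093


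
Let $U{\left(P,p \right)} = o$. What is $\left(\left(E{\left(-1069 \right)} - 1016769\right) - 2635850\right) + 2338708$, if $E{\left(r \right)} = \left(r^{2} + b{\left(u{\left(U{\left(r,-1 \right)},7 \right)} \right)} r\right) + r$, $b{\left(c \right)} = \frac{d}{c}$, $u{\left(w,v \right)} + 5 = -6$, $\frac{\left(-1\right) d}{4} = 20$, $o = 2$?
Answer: $- \frac{1979929}{11} \approx -1.7999 \cdot 10^{5}$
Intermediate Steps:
$d = -80$ ($d = \left(-4\right) 20 = -80$)
$U{\left(P,p \right)} = 2$
$u{\left(w,v \right)} = -11$ ($u{\left(w,v \right)} = -5 - 6 = -11$)
$b{\left(c \right)} = - \frac{80}{c}$
$E{\left(r \right)} = r^{2} + \frac{91 r}{11}$ ($E{\left(r \right)} = \left(r^{2} + - \frac{80}{-11} r\right) + r = \left(r^{2} + \left(-80\right) \left(- \frac{1}{11}\right) r\right) + r = \left(r^{2} + \frac{80 r}{11}\right) + r = r^{2} + \frac{91 r}{11}$)
$\left(\left(E{\left(-1069 \right)} - 1016769\right) - 2635850\right) + 2338708 = \left(\left(\frac{1}{11} \left(-1069\right) \left(91 + 11 \left(-1069\right)\right) - 1016769\right) - 2635850\right) + 2338708 = \left(\left(\frac{1}{11} \left(-1069\right) \left(91 - 11759\right) - 1016769\right) - 2635850\right) + 2338708 = \left(\left(\frac{1}{11} \left(-1069\right) \left(-11668\right) - 1016769\right) - 2635850\right) + 2338708 = \left(\left(\frac{12473092}{11} - 1016769\right) - 2635850\right) + 2338708 = \left(\frac{1288633}{11} - 2635850\right) + 2338708 = - \frac{27705717}{11} + 2338708 = - \frac{1979929}{11}$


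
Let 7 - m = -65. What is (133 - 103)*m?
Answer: 2160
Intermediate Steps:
m = 72 (m = 7 - 1*(-65) = 7 + 65 = 72)
(133 - 103)*m = (133 - 103)*72 = 30*72 = 2160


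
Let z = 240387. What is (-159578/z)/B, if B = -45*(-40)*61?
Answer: -79789/13197246300 ≈ -6.0459e-6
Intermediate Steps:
B = 109800 (B = 1800*61 = 109800)
(-159578/z)/B = -159578/240387/109800 = -159578*1/240387*(1/109800) = -159578/240387*1/109800 = -79789/13197246300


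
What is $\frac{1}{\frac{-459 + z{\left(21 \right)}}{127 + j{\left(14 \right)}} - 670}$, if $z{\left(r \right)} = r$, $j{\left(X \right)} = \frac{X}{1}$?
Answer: $- \frac{47}{31636} \approx -0.0014856$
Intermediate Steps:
$j{\left(X \right)} = X$ ($j{\left(X \right)} = X 1 = X$)
$\frac{1}{\frac{-459 + z{\left(21 \right)}}{127 + j{\left(14 \right)}} - 670} = \frac{1}{\frac{-459 + 21}{127 + 14} - 670} = \frac{1}{- \frac{438}{141} - 670} = \frac{1}{\left(-438\right) \frac{1}{141} - 670} = \frac{1}{- \frac{146}{47} - 670} = \frac{1}{- \frac{31636}{47}} = - \frac{47}{31636}$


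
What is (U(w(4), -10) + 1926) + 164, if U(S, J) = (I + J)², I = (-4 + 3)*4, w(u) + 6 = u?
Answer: 2286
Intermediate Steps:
w(u) = -6 + u
I = -4 (I = -1*4 = -4)
U(S, J) = (-4 + J)²
(U(w(4), -10) + 1926) + 164 = ((-4 - 10)² + 1926) + 164 = ((-14)² + 1926) + 164 = (196 + 1926) + 164 = 2122 + 164 = 2286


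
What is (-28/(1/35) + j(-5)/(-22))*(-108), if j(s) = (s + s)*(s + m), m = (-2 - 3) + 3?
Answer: 1168020/11 ≈ 1.0618e+5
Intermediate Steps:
m = -2 (m = -5 + 3 = -2)
j(s) = 2*s*(-2 + s) (j(s) = (s + s)*(s - 2) = (2*s)*(-2 + s) = 2*s*(-2 + s))
(-28/(1/35) + j(-5)/(-22))*(-108) = (-28/(1/35) + (2*(-5)*(-2 - 5))/(-22))*(-108) = (-28/1/35 + (2*(-5)*(-7))*(-1/22))*(-108) = (-28*35 + 70*(-1/22))*(-108) = (-980 - 35/11)*(-108) = -10815/11*(-108) = 1168020/11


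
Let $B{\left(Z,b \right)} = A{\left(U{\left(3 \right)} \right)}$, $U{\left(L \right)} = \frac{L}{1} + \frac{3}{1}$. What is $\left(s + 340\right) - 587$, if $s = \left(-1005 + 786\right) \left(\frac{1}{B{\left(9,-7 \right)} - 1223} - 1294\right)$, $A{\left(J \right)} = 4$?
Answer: $\frac{345146660}{1219} \approx 2.8314 \cdot 10^{5}$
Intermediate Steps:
$U{\left(L \right)} = 3 + L$ ($U{\left(L \right)} = L 1 + 3 \cdot 1 = L + 3 = 3 + L$)
$B{\left(Z,b \right)} = 4$
$s = \frac{345447753}{1219}$ ($s = \left(-1005 + 786\right) \left(\frac{1}{4 - 1223} - 1294\right) = - 219 \left(\frac{1}{-1219} - 1294\right) = - 219 \left(- \frac{1}{1219} - 1294\right) = \left(-219\right) \left(- \frac{1577387}{1219}\right) = \frac{345447753}{1219} \approx 2.8339 \cdot 10^{5}$)
$\left(s + 340\right) - 587 = \left(\frac{345447753}{1219} + 340\right) - 587 = \frac{345862213}{1219} - 587 = \frac{345146660}{1219}$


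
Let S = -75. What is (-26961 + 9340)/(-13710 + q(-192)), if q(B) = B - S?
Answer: 17621/13827 ≈ 1.2744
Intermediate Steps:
q(B) = 75 + B (q(B) = B - 1*(-75) = B + 75 = 75 + B)
(-26961 + 9340)/(-13710 + q(-192)) = (-26961 + 9340)/(-13710 + (75 - 192)) = -17621/(-13710 - 117) = -17621/(-13827) = -17621*(-1/13827) = 17621/13827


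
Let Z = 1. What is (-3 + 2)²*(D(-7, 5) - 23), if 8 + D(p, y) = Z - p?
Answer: -23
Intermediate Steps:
D(p, y) = -7 - p (D(p, y) = -8 + (1 - p) = -7 - p)
(-3 + 2)²*(D(-7, 5) - 23) = (-3 + 2)²*((-7 - 1*(-7)) - 23) = (-1)²*((-7 + 7) - 23) = 1*(0 - 23) = 1*(-23) = -23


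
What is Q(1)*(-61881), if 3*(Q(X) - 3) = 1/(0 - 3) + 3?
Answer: -721945/3 ≈ -2.4065e+5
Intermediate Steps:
Q(X) = 35/9 (Q(X) = 3 + (1/(0 - 3) + 3)/3 = 3 + (1/(-3) + 3)/3 = 3 + (-1/3 + 3)/3 = 3 + (1/3)*(8/3) = 3 + 8/9 = 35/9)
Q(1)*(-61881) = (35/9)*(-61881) = -721945/3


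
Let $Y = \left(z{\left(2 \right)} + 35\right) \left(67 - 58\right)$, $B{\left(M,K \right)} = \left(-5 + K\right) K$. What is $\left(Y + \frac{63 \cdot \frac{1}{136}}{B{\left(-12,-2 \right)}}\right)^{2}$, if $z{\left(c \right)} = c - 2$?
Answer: $\frac{7342604721}{73984} \approx 99246.0$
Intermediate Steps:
$B{\left(M,K \right)} = K \left(-5 + K\right)$
$z{\left(c \right)} = -2 + c$
$Y = 315$ ($Y = \left(\left(-2 + 2\right) + 35\right) \left(67 - 58\right) = \left(0 + 35\right) \left(67 - 58\right) = 35 \left(67 - 58\right) = 35 \cdot 9 = 315$)
$\left(Y + \frac{63 \cdot \frac{1}{136}}{B{\left(-12,-2 \right)}}\right)^{2} = \left(315 + \frac{63 \cdot \frac{1}{136}}{\left(-2\right) \left(-5 - 2\right)}\right)^{2} = \left(315 + \frac{63 \cdot \frac{1}{136}}{\left(-2\right) \left(-7\right)}\right)^{2} = \left(315 + \frac{63}{136 \cdot 14}\right)^{2} = \left(315 + \frac{63}{136} \cdot \frac{1}{14}\right)^{2} = \left(315 + \frac{9}{272}\right)^{2} = \left(\frac{85689}{272}\right)^{2} = \frac{7342604721}{73984}$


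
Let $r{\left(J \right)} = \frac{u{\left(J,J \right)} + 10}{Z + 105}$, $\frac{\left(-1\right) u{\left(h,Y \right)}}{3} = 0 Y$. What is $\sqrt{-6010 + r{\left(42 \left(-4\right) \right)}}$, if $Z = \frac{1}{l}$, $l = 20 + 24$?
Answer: $\frac{13 i \sqrt{759368930}}{4621} \approx 77.524 i$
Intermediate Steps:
$l = 44$
$u{\left(h,Y \right)} = 0$ ($u{\left(h,Y \right)} = - 3 \cdot 0 Y = \left(-3\right) 0 = 0$)
$Z = \frac{1}{44} \approx 0.022727$
$r{\left(J \right)} = \frac{440}{4621}$ ($r{\left(J \right)} = \frac{0 + 10}{\frac{1}{44} + 105} = \frac{10}{\frac{4621}{44}} = 10 \cdot \frac{44}{4621} = \frac{440}{4621}$)
$\sqrt{-6010 + r{\left(42 \left(-4\right) \right)}} = \sqrt{-6010 + \frac{440}{4621}} = \sqrt{- \frac{27771770}{4621}} = \frac{13 i \sqrt{759368930}}{4621}$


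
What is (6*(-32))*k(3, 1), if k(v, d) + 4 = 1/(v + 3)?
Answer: 736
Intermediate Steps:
k(v, d) = -4 + 1/(3 + v) (k(v, d) = -4 + 1/(v + 3) = -4 + 1/(3 + v))
(6*(-32))*k(3, 1) = (6*(-32))*((-11 - 4*3)/(3 + 3)) = -192*(-11 - 12)/6 = -32*(-23) = -192*(-23/6) = 736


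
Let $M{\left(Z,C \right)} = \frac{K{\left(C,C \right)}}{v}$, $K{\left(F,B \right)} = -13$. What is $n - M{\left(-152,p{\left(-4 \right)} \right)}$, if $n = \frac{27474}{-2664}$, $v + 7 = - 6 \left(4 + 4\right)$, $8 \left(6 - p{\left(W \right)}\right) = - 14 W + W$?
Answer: $- \frac{257617}{24420} \approx -10.549$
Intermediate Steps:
$p{\left(W \right)} = 6 + \frac{13 W}{8}$ ($p{\left(W \right)} = 6 - \frac{- 14 W + W}{8} = 6 - \frac{\left(-13\right) W}{8} = 6 + \frac{13 W}{8}$)
$v = -55$ ($v = -7 - 6 \left(4 + 4\right) = -7 - 48 = -55$)
$n = - \frac{4579}{444}$ ($n = 27474 \left(- \frac{1}{2664}\right) = - \frac{4579}{444} \approx -10.313$)
$M{\left(Z,C \right)} = \frac{13}{55}$ ($M{\left(Z,C \right)} = - \frac{13}{-55} = \left(-13\right) \left(- \frac{1}{55}\right) = \frac{13}{55}$)
$n - M{\left(-152,p{\left(-4 \right)} \right)} = - \frac{4579}{444} - \frac{13}{55} = - \frac{257617}{24420}$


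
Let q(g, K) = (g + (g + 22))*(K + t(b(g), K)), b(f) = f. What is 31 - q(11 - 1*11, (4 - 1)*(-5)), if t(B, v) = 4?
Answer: 273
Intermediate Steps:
q(g, K) = (4 + K)*(22 + 2*g) (q(g, K) = (g + (g + 22))*(K + 4) = (g + (22 + g))*(4 + K) = (22 + 2*g)*(4 + K) = (4 + K)*(22 + 2*g))
31 - q(11 - 1*11, (4 - 1)*(-5)) = 31 - (88 + 8*(11 - 1*11) + 22*((4 - 1)*(-5)) + 2*((4 - 1)*(-5))*(11 - 1*11)) = 31 - (88 + 8*(11 - 11) + 22*(3*(-5)) + 2*(3*(-5))*(11 - 11)) = 31 - (88 + 8*0 + 22*(-15) + 2*(-15)*0) = 31 - (88 + 0 - 330 + 0) = 31 - 1*(-242) = 31 + 242 = 273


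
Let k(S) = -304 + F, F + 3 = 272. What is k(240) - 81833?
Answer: -81868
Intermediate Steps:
F = 269 (F = -3 + 272 = 269)
k(S) = -35 (k(S) = -304 + 269 = -35)
k(240) - 81833 = -35 - 81833 = -81868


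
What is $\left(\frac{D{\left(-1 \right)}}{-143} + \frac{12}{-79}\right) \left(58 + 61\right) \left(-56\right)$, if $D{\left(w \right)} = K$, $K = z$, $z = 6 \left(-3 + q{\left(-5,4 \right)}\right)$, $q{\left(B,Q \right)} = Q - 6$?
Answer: $- \frac{4358256}{11297} \approx -385.79$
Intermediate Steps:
$q{\left(B,Q \right)} = -6 + Q$ ($q{\left(B,Q \right)} = Q - 6 = -6 + Q$)
$z = -30$ ($z = 6 \left(-3 + \left(-6 + 4\right)\right) = 6 \left(-3 - 2\right) = 6 \left(-5\right) = -30$)
$K = -30$
$D{\left(w \right)} = -30$
$\left(\frac{D{\left(-1 \right)}}{-143} + \frac{12}{-79}\right) \left(58 + 61\right) \left(-56\right) = \left(- \frac{30}{-143} + \frac{12}{-79}\right) \left(58 + 61\right) \left(-56\right) = \left(\left(-30\right) \left(- \frac{1}{143}\right) + 12 \left(- \frac{1}{79}\right)\right) 119 \left(-56\right) = \left(\frac{30}{143} - \frac{12}{79}\right) 119 \left(-56\right) = \frac{654}{11297} \cdot 119 \left(-56\right) = \frac{77826}{11297} \left(-56\right) = - \frac{4358256}{11297}$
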